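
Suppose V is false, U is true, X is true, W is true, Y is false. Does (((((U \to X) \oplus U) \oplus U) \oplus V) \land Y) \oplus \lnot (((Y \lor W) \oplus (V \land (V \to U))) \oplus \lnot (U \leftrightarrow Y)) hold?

U \to X = \text{True} \to \text{True} = \text{True}
(U \to X) \oplus U = \text{True} \oplus \text{True} = \text{False}
((U \to X) \oplus U) \oplus U = \text{False} \oplus \text{True} = \text{True}
(((U \to X) \oplus U) \oplus U) \oplus V = \text{True} \oplus \text{False} = \text{True}
((((U \to X) \oplus U) \oplus U) \oplus V) \land Y = \text{True} \land \text{False} = \text{False}
Y \lor W = \text{False} \lor \text{True} = \text{True}
V \to U = \text{False} \to \text{True} = \text{True}
V \land (V \to U) = \text{False} \land \text{True} = \text{False}
(Y \lor W) \oplus (V \land (V \to U)) = \text{True} \oplus \text{False} = \text{True}
U \leftrightarrow Y = \text{True} \leftrightarrow \text{False} = \text{False}
\lnot (U \leftrightarrow Y) = \lnot \text{False} = \text{True}
((Y \lor W) \oplus (V \land (V \to U))) \oplus \lnot (U \leftrightarrow Y) = \text{True} \oplus \text{True} = \text{False}
\lnot (((Y \lor W) \oplus (V \land (V \to U))) \oplus \lnot (U \leftrightarrow Y)) = \lnot \text{False} = \text{True}
(((((U \to X) \oplus U) \oplus U) \oplus V) \land Y) \oplus \lnot (((Y \lor W) \oplus (V \land (V \to U))) \oplus \lnot (U \leftrightarrow Y)) = \text{False} \oplus \text{True} = \text{True}

\text{True}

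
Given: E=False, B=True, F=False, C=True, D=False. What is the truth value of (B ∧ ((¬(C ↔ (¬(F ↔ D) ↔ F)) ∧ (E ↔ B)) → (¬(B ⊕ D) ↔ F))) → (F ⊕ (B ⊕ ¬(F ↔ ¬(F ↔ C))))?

False

F ↔ D = False ↔ False = True
¬(F ↔ D) = ¬True = False
¬(F ↔ D) ↔ F = False ↔ False = True
C ↔ (¬(F ↔ D) ↔ F) = True ↔ True = True
¬(C ↔ (¬(F ↔ D) ↔ F)) = ¬True = False
E ↔ B = False ↔ True = False
¬(C ↔ (¬(F ↔ D) ↔ F)) ∧ (E ↔ B) = False ∧ False = False
B ⊕ D = True ⊕ False = True
¬(B ⊕ D) = ¬True = False
¬(B ⊕ D) ↔ F = False ↔ False = True
(¬(C ↔ (¬(F ↔ D) ↔ F)) ∧ (E ↔ B)) → (¬(B ⊕ D) ↔ F) = False → True = True
B ∧ ((¬(C ↔ (¬(F ↔ D) ↔ F)) ∧ (E ↔ B)) → (¬(B ⊕ D) ↔ F)) = True ∧ True = True
F ↔ C = False ↔ True = False
¬(F ↔ C) = ¬False = True
F ↔ ¬(F ↔ C) = False ↔ True = False
¬(F ↔ ¬(F ↔ C)) = ¬False = True
B ⊕ ¬(F ↔ ¬(F ↔ C)) = True ⊕ True = False
F ⊕ (B ⊕ ¬(F ↔ ¬(F ↔ C))) = False ⊕ False = False
(B ∧ ((¬(C ↔ (¬(F ↔ D) ↔ F)) ∧ (E ↔ B)) → (¬(B ⊕ D) ↔ F))) → (F ⊕ (B ⊕ ¬(F ↔ ¬(F ↔ C)))) = True → False = False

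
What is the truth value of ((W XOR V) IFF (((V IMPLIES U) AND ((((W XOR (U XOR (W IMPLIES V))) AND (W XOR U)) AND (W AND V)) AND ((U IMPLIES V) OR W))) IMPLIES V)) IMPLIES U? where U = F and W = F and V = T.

F

Substituting U=F, W=F, V=T:
W XOR V = F XOR T = T
V IMPLIES U = T IMPLIES F = F
W IMPLIES V = F IMPLIES T = T
U XOR (W IMPLIES V) = F XOR T = T
W XOR (U XOR (W IMPLIES V)) = F XOR T = T
W XOR U = F XOR F = F
(W XOR (U XOR (W IMPLIES V))) AND (W XOR U) = T AND F = F
W AND V = F AND T = F
((W XOR (U XOR (W IMPLIES V))) AND (W XOR U)) AND (W AND V) = F AND F = F
U IMPLIES V = F IMPLIES T = T
(U IMPLIES V) OR W = T OR F = T
(((W XOR (U XOR (W IMPLIES V))) AND (W XOR U)) AND (W AND V)) AND ((U IMPLIES V) OR W) = F AND T = F
(V IMPLIES U) AND ((((W XOR (U XOR (W IMPLIES V))) AND (W XOR U)) AND (W AND V)) AND ((U IMPLIES V) OR W)) = F AND F = F
((V IMPLIES U) AND ((((W XOR (U XOR (W IMPLIES V))) AND (W XOR U)) AND (W AND V)) AND ((U IMPLIES V) OR W))) IMPLIES V = F IMPLIES T = T
(W XOR V) IFF (((V IMPLIES U) AND ((((W XOR (U XOR (W IMPLIES V))) AND (W XOR U)) AND (W AND V)) AND ((U IMPLIES V) OR W))) IMPLIES V) = T IFF T = T
((W XOR V) IFF (((V IMPLIES U) AND ((((W XOR (U XOR (W IMPLIES V))) AND (W XOR U)) AND (W AND V)) AND ((U IMPLIES V) OR W))) IMPLIES V)) IMPLIES U = T IMPLIES F = F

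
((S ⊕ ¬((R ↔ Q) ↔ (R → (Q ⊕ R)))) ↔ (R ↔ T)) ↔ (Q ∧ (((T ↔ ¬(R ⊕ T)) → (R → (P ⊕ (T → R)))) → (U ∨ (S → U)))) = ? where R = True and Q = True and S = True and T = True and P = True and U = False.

Substituting R=True, Q=True, S=True, T=True, P=True, U=False:
R ↔ Q = True ↔ True = True
Q ⊕ R = True ⊕ True = False
R → (Q ⊕ R) = True → False = False
(R ↔ Q) ↔ (R → (Q ⊕ R)) = True ↔ False = False
¬((R ↔ Q) ↔ (R → (Q ⊕ R))) = ¬False = True
S ⊕ ¬((R ↔ Q) ↔ (R → (Q ⊕ R))) = True ⊕ True = False
R ↔ T = True ↔ True = True
(S ⊕ ¬((R ↔ Q) ↔ (R → (Q ⊕ R)))) ↔ (R ↔ T) = False ↔ True = False
R ⊕ T = True ⊕ True = False
¬(R ⊕ T) = ¬False = True
T ↔ ¬(R ⊕ T) = True ↔ True = True
T → R = True → True = True
P ⊕ (T → R) = True ⊕ True = False
R → (P ⊕ (T → R)) = True → False = False
(T ↔ ¬(R ⊕ T)) → (R → (P ⊕ (T → R))) = True → False = False
S → U = True → False = False
U ∨ (S → U) = False ∨ False = False
((T ↔ ¬(R ⊕ T)) → (R → (P ⊕ (T → R)))) → (U ∨ (S → U)) = False → False = True
Q ∧ (((T ↔ ¬(R ⊕ T)) → (R → (P ⊕ (T → R)))) → (U ∨ (S → U))) = True ∧ True = True
((S ⊕ ¬((R ↔ Q) ↔ (R → (Q ⊕ R)))) ↔ (R ↔ T)) ↔ (Q ∧ (((T ↔ ¬(R ⊕ T)) → (R → (P ⊕ (T → R)))) → (U ∨ (S → U)))) = False ↔ True = False

False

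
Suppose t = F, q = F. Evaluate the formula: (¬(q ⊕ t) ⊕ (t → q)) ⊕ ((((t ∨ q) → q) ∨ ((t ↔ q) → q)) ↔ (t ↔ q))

T

q ⊕ t = F ⊕ F = F
¬(q ⊕ t) = ¬F = T
t → q = F → F = T
¬(q ⊕ t) ⊕ (t → q) = T ⊕ T = F
t ∨ q = F ∨ F = F
(t ∨ q) → q = F → F = T
t ↔ q = F ↔ F = T
(t ↔ q) → q = T → F = F
((t ∨ q) → q) ∨ ((t ↔ q) → q) = T ∨ F = T
t ↔ q = F ↔ F = T
(((t ∨ q) → q) ∨ ((t ↔ q) → q)) ↔ (t ↔ q) = T ↔ T = T
(¬(q ⊕ t) ⊕ (t → q)) ⊕ ((((t ∨ q) → q) ∨ ((t ↔ q) → q)) ↔ (t ↔ q)) = F ⊕ T = T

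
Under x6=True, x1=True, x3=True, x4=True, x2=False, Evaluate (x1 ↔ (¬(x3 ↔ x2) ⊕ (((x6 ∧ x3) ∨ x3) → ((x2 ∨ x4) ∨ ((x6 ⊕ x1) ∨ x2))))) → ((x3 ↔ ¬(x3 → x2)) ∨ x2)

x3 ↔ x2 = True ↔ False = False
¬(x3 ↔ x2) = ¬False = True
x6 ∧ x3 = True ∧ True = True
(x6 ∧ x3) ∨ x3 = True ∨ True = True
x2 ∨ x4 = False ∨ True = True
x6 ⊕ x1 = True ⊕ True = False
(x6 ⊕ x1) ∨ x2 = False ∨ False = False
(x2 ∨ x4) ∨ ((x6 ⊕ x1) ∨ x2) = True ∨ False = True
((x6 ∧ x3) ∨ x3) → ((x2 ∨ x4) ∨ ((x6 ⊕ x1) ∨ x2)) = True → True = True
¬(x3 ↔ x2) ⊕ (((x6 ∧ x3) ∨ x3) → ((x2 ∨ x4) ∨ ((x6 ⊕ x1) ∨ x2))) = True ⊕ True = False
x1 ↔ (¬(x3 ↔ x2) ⊕ (((x6 ∧ x3) ∨ x3) → ((x2 ∨ x4) ∨ ((x6 ⊕ x1) ∨ x2)))) = True ↔ False = False
x3 → x2 = True → False = False
¬(x3 → x2) = ¬False = True
x3 ↔ ¬(x3 → x2) = True ↔ True = True
(x3 ↔ ¬(x3 → x2)) ∨ x2 = True ∨ False = True
(x1 ↔ (¬(x3 ↔ x2) ⊕ (((x6 ∧ x3) ∨ x3) → ((x2 ∨ x4) ∨ ((x6 ⊕ x1) ∨ x2))))) → ((x3 ↔ ¬(x3 → x2)) ∨ x2) = False → True = True

True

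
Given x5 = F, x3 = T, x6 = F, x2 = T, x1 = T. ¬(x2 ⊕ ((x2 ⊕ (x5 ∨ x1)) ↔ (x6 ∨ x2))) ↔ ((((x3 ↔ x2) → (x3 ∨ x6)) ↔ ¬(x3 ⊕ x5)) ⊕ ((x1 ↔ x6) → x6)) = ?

x5 ∨ x1 = F ∨ T = T
x2 ⊕ (x5 ∨ x1) = T ⊕ T = F
x6 ∨ x2 = F ∨ T = T
(x2 ⊕ (x5 ∨ x1)) ↔ (x6 ∨ x2) = F ↔ T = F
x2 ⊕ ((x2 ⊕ (x5 ∨ x1)) ↔ (x6 ∨ x2)) = T ⊕ F = T
¬(x2 ⊕ ((x2 ⊕ (x5 ∨ x1)) ↔ (x6 ∨ x2))) = ¬T = F
x3 ↔ x2 = T ↔ T = T
x3 ∨ x6 = T ∨ F = T
(x3 ↔ x2) → (x3 ∨ x6) = T → T = T
x3 ⊕ x5 = T ⊕ F = T
¬(x3 ⊕ x5) = ¬T = F
((x3 ↔ x2) → (x3 ∨ x6)) ↔ ¬(x3 ⊕ x5) = T ↔ F = F
x1 ↔ x6 = T ↔ F = F
(x1 ↔ x6) → x6 = F → F = T
(((x3 ↔ x2) → (x3 ∨ x6)) ↔ ¬(x3 ⊕ x5)) ⊕ ((x1 ↔ x6) → x6) = F ⊕ T = T
¬(x2 ⊕ ((x2 ⊕ (x5 ∨ x1)) ↔ (x6 ∨ x2))) ↔ ((((x3 ↔ x2) → (x3 ∨ x6)) ↔ ¬(x3 ⊕ x5)) ⊕ ((x1 ↔ x6) → x6)) = F ↔ T = F

F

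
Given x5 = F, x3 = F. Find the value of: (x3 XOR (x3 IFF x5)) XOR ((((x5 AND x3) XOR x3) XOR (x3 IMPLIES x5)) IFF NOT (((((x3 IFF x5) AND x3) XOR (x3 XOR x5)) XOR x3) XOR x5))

Substituting x5=F, x3=F:
x3 IFF x5 = F IFF F = T
x3 XOR (x3 IFF x5) = F XOR T = T
x5 AND x3 = F AND F = F
(x5 AND x3) XOR x3 = F XOR F = F
x3 IMPLIES x5 = F IMPLIES F = T
((x5 AND x3) XOR x3) XOR (x3 IMPLIES x5) = F XOR T = T
x3 IFF x5 = F IFF F = T
(x3 IFF x5) AND x3 = T AND F = F
x3 XOR x5 = F XOR F = F
((x3 IFF x5) AND x3) XOR (x3 XOR x5) = F XOR F = F
(((x3 IFF x5) AND x3) XOR (x3 XOR x5)) XOR x3 = F XOR F = F
((((x3 IFF x5) AND x3) XOR (x3 XOR x5)) XOR x3) XOR x5 = F XOR F = F
NOT (((((x3 IFF x5) AND x3) XOR (x3 XOR x5)) XOR x3) XOR x5) = NOT F = T
(((x5 AND x3) XOR x3) XOR (x3 IMPLIES x5)) IFF NOT (((((x3 IFF x5) AND x3) XOR (x3 XOR x5)) XOR x3) XOR x5) = T IFF T = T
(x3 XOR (x3 IFF x5)) XOR ((((x5 AND x3) XOR x3) XOR (x3 IMPLIES x5)) IFF NOT (((((x3 IFF x5) AND x3) XOR (x3 XOR x5)) XOR x3) XOR x5)) = T XOR T = F

F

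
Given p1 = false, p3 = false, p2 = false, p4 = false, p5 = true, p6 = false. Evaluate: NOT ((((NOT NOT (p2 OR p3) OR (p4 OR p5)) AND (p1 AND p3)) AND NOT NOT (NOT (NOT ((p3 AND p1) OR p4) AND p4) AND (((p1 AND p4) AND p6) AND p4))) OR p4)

p2 OR p3 = false OR false = false
NOT (p2 OR p3) = NOT false = true
NOT NOT (p2 OR p3) = NOT true = false
p4 OR p5 = false OR true = true
NOT NOT (p2 OR p3) OR (p4 OR p5) = false OR true = true
p1 AND p3 = false AND false = false
(NOT NOT (p2 OR p3) OR (p4 OR p5)) AND (p1 AND p3) = true AND false = false
p3 AND p1 = false AND false = false
(p3 AND p1) OR p4 = false OR false = false
NOT ((p3 AND p1) OR p4) = NOT false = true
NOT ((p3 AND p1) OR p4) AND p4 = true AND false = false
NOT (NOT ((p3 AND p1) OR p4) AND p4) = NOT false = true
p1 AND p4 = false AND false = false
(p1 AND p4) AND p6 = false AND false = false
((p1 AND p4) AND p6) AND p4 = false AND false = false
NOT (NOT ((p3 AND p1) OR p4) AND p4) AND (((p1 AND p4) AND p6) AND p4) = true AND false = false
NOT (NOT (NOT ((p3 AND p1) OR p4) AND p4) AND (((p1 AND p4) AND p6) AND p4)) = NOT false = true
NOT NOT (NOT (NOT ((p3 AND p1) OR p4) AND p4) AND (((p1 AND p4) AND p6) AND p4)) = NOT true = false
((NOT NOT (p2 OR p3) OR (p4 OR p5)) AND (p1 AND p3)) AND NOT NOT (NOT (NOT ((p3 AND p1) OR p4) AND p4) AND (((p1 AND p4) AND p6) AND p4)) = false AND false = false
(((NOT NOT (p2 OR p3) OR (p4 OR p5)) AND (p1 AND p3)) AND NOT NOT (NOT (NOT ((p3 AND p1) OR p4) AND p4) AND (((p1 AND p4) AND p6) AND p4))) OR p4 = false OR false = false
NOT ((((NOT NOT (p2 OR p3) OR (p4 OR p5)) AND (p1 AND p3)) AND NOT NOT (NOT (NOT ((p3 AND p1) OR p4) AND p4) AND (((p1 AND p4) AND p6) AND p4))) OR p4) = NOT false = true

true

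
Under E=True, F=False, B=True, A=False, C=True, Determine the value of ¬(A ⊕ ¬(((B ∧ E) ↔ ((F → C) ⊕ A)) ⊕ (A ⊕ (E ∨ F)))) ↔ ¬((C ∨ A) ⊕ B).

B ∧ E = True ∧ True = True
F → C = False → True = True
(F → C) ⊕ A = True ⊕ False = True
(B ∧ E) ↔ ((F → C) ⊕ A) = True ↔ True = True
E ∨ F = True ∨ False = True
A ⊕ (E ∨ F) = False ⊕ True = True
((B ∧ E) ↔ ((F → C) ⊕ A)) ⊕ (A ⊕ (E ∨ F)) = True ⊕ True = False
¬(((B ∧ E) ↔ ((F → C) ⊕ A)) ⊕ (A ⊕ (E ∨ F))) = ¬False = True
A ⊕ ¬(((B ∧ E) ↔ ((F → C) ⊕ A)) ⊕ (A ⊕ (E ∨ F))) = False ⊕ True = True
¬(A ⊕ ¬(((B ∧ E) ↔ ((F → C) ⊕ A)) ⊕ (A ⊕ (E ∨ F)))) = ¬True = False
C ∨ A = True ∨ False = True
(C ∨ A) ⊕ B = True ⊕ True = False
¬((C ∨ A) ⊕ B) = ¬False = True
¬(A ⊕ ¬(((B ∧ E) ↔ ((F → C) ⊕ A)) ⊕ (A ⊕ (E ∨ F)))) ↔ ¬((C ∨ A) ⊕ B) = False ↔ True = False

False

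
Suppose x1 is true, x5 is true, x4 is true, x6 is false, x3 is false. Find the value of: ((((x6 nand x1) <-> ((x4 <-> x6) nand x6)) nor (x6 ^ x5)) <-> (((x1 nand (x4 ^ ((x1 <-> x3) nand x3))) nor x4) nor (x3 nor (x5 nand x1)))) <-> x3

Substituting x1=True, x5=True, x4=True, x6=False, x3=False:
x6 nand x1 = False nand True = True
x4 <-> x6 = True <-> False = False
(x4 <-> x6) nand x6 = False nand False = True
(x6 nand x1) <-> ((x4 <-> x6) nand x6) = True <-> True = True
x6 ^ x5 = False ^ True = True
((x6 nand x1) <-> ((x4 <-> x6) nand x6)) nor (x6 ^ x5) = True nor True = False
x1 <-> x3 = True <-> False = False
(x1 <-> x3) nand x3 = False nand False = True
x4 ^ ((x1 <-> x3) nand x3) = True ^ True = False
x1 nand (x4 ^ ((x1 <-> x3) nand x3)) = True nand False = True
(x1 nand (x4 ^ ((x1 <-> x3) nand x3))) nor x4 = True nor True = False
x5 nand x1 = True nand True = False
x3 nor (x5 nand x1) = False nor False = True
((x1 nand (x4 ^ ((x1 <-> x3) nand x3))) nor x4) nor (x3 nor (x5 nand x1)) = False nor True = False
(((x6 nand x1) <-> ((x4 <-> x6) nand x6)) nor (x6 ^ x5)) <-> (((x1 nand (x4 ^ ((x1 <-> x3) nand x3))) nor x4) nor (x3 nor (x5 nand x1))) = False <-> False = True
((((x6 nand x1) <-> ((x4 <-> x6) nand x6)) nor (x6 ^ x5)) <-> (((x1 nand (x4 ^ ((x1 <-> x3) nand x3))) nor x4) nor (x3 nor (x5 nand x1)))) <-> x3 = True <-> False = False

False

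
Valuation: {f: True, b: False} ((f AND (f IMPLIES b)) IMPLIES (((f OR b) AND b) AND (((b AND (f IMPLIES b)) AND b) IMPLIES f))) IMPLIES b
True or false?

f IMPLIES b = True IMPLIES False = False
f AND (f IMPLIES b) = True AND False = False
f OR b = True OR False = True
(f OR b) AND b = True AND False = False
f IMPLIES b = True IMPLIES False = False
b AND (f IMPLIES b) = False AND False = False
(b AND (f IMPLIES b)) AND b = False AND False = False
((b AND (f IMPLIES b)) AND b) IMPLIES f = False IMPLIES True = True
((f OR b) AND b) AND (((b AND (f IMPLIES b)) AND b) IMPLIES f) = False AND True = False
(f AND (f IMPLIES b)) IMPLIES (((f OR b) AND b) AND (((b AND (f IMPLIES b)) AND b) IMPLIES f)) = False IMPLIES False = True
((f AND (f IMPLIES b)) IMPLIES (((f OR b) AND b) AND (((b AND (f IMPLIES b)) AND b) IMPLIES f))) IMPLIES b = True IMPLIES False = False

False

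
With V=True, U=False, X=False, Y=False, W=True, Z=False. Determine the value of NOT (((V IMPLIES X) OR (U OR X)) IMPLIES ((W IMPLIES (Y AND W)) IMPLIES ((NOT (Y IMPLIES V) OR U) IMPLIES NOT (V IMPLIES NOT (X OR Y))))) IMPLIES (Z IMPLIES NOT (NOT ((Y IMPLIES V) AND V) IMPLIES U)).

V IMPLIES X = True IMPLIES False = False
U OR X = False OR False = False
(V IMPLIES X) OR (U OR X) = False OR False = False
Y AND W = False AND True = False
W IMPLIES (Y AND W) = True IMPLIES False = False
Y IMPLIES V = False IMPLIES True = True
NOT (Y IMPLIES V) = NOT True = False
NOT (Y IMPLIES V) OR U = False OR False = False
X OR Y = False OR False = False
NOT (X OR Y) = NOT False = True
V IMPLIES NOT (X OR Y) = True IMPLIES True = True
NOT (V IMPLIES NOT (X OR Y)) = NOT True = False
(NOT (Y IMPLIES V) OR U) IMPLIES NOT (V IMPLIES NOT (X OR Y)) = False IMPLIES False = True
(W IMPLIES (Y AND W)) IMPLIES ((NOT (Y IMPLIES V) OR U) IMPLIES NOT (V IMPLIES NOT (X OR Y))) = False IMPLIES True = True
((V IMPLIES X) OR (U OR X)) IMPLIES ((W IMPLIES (Y AND W)) IMPLIES ((NOT (Y IMPLIES V) OR U) IMPLIES NOT (V IMPLIES NOT (X OR Y)))) = False IMPLIES True = True
NOT (((V IMPLIES X) OR (U OR X)) IMPLIES ((W IMPLIES (Y AND W)) IMPLIES ((NOT (Y IMPLIES V) OR U) IMPLIES NOT (V IMPLIES NOT (X OR Y))))) = NOT True = False
Y IMPLIES V = False IMPLIES True = True
(Y IMPLIES V) AND V = True AND True = True
NOT ((Y IMPLIES V) AND V) = NOT True = False
NOT ((Y IMPLIES V) AND V) IMPLIES U = False IMPLIES False = True
NOT (NOT ((Y IMPLIES V) AND V) IMPLIES U) = NOT True = False
Z IMPLIES NOT (NOT ((Y IMPLIES V) AND V) IMPLIES U) = False IMPLIES False = True
NOT (((V IMPLIES X) OR (U OR X)) IMPLIES ((W IMPLIES (Y AND W)) IMPLIES ((NOT (Y IMPLIES V) OR U) IMPLIES NOT (V IMPLIES NOT (X OR Y))))) IMPLIES (Z IMPLIES NOT (NOT ((Y IMPLIES V) AND V) IMPLIES U)) = False IMPLIES True = True

True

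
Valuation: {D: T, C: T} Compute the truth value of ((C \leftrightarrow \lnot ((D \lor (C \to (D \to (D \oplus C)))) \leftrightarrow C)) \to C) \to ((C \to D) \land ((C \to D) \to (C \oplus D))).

D \oplus C = T \oplus T = F
D \to (D \oplus C) = T \to F = F
C \to (D \to (D \oplus C)) = T \to F = F
D \lor (C \to (D \to (D \oplus C))) = T \lor F = T
(D \lor (C \to (D \to (D \oplus C)))) \leftrightarrow C = T \leftrightarrow T = T
\lnot ((D \lor (C \to (D \to (D \oplus C)))) \leftrightarrow C) = \lnot T = F
C \leftrightarrow \lnot ((D \lor (C \to (D \to (D \oplus C)))) \leftrightarrow C) = T \leftrightarrow F = F
(C \leftrightarrow \lnot ((D \lor (C \to (D \to (D \oplus C)))) \leftrightarrow C)) \to C = F \to T = T
C \to D = T \to T = T
C \to D = T \to T = T
C \oplus D = T \oplus T = F
(C \to D) \to (C \oplus D) = T \to F = F
(C \to D) \land ((C \to D) \to (C \oplus D)) = T \land F = F
((C \leftrightarrow \lnot ((D \lor (C \to (D \to (D \oplus C)))) \leftrightarrow C)) \to C) \to ((C \to D) \land ((C \to D) \to (C \oplus D))) = T \to F = F

F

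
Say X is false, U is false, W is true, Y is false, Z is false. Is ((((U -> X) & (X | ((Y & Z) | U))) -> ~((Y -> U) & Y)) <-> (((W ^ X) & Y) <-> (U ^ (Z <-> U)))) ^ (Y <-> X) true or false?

True

U -> X = False -> False = True
Y & Z = False & False = False
(Y & Z) | U = False | False = False
X | ((Y & Z) | U) = False | False = False
(U -> X) & (X | ((Y & Z) | U)) = True & False = False
Y -> U = False -> False = True
(Y -> U) & Y = True & False = False
~((Y -> U) & Y) = ~False = True
((U -> X) & (X | ((Y & Z) | U))) -> ~((Y -> U) & Y) = False -> True = True
W ^ X = True ^ False = True
(W ^ X) & Y = True & False = False
Z <-> U = False <-> False = True
U ^ (Z <-> U) = False ^ True = True
((W ^ X) & Y) <-> (U ^ (Z <-> U)) = False <-> True = False
(((U -> X) & (X | ((Y & Z) | U))) -> ~((Y -> U) & Y)) <-> (((W ^ X) & Y) <-> (U ^ (Z <-> U))) = True <-> False = False
Y <-> X = False <-> False = True
((((U -> X) & (X | ((Y & Z) | U))) -> ~((Y -> U) & Y)) <-> (((W ^ X) & Y) <-> (U ^ (Z <-> U)))) ^ (Y <-> X) = False ^ True = True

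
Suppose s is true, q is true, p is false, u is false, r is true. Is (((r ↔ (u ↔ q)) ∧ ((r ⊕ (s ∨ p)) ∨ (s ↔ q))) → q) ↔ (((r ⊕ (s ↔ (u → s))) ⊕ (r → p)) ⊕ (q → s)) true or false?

T

u ↔ q = F ↔ T = F
r ↔ (u ↔ q) = T ↔ F = F
s ∨ p = T ∨ F = T
r ⊕ (s ∨ p) = T ⊕ T = F
s ↔ q = T ↔ T = T
(r ⊕ (s ∨ p)) ∨ (s ↔ q) = F ∨ T = T
(r ↔ (u ↔ q)) ∧ ((r ⊕ (s ∨ p)) ∨ (s ↔ q)) = F ∧ T = F
((r ↔ (u ↔ q)) ∧ ((r ⊕ (s ∨ p)) ∨ (s ↔ q))) → q = F → T = T
u → s = F → T = T
s ↔ (u → s) = T ↔ T = T
r ⊕ (s ↔ (u → s)) = T ⊕ T = F
r → p = T → F = F
(r ⊕ (s ↔ (u → s))) ⊕ (r → p) = F ⊕ F = F
q → s = T → T = T
((r ⊕ (s ↔ (u → s))) ⊕ (r → p)) ⊕ (q → s) = F ⊕ T = T
(((r ↔ (u ↔ q)) ∧ ((r ⊕ (s ∨ p)) ∨ (s ↔ q))) → q) ↔ (((r ⊕ (s ↔ (u → s))) ⊕ (r → p)) ⊕ (q → s)) = T ↔ T = T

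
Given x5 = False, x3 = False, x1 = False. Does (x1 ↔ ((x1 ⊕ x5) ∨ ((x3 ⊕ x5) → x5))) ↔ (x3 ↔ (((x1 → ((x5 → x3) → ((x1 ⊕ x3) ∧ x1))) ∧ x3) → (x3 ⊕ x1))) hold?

True

x1 ⊕ x5 = False ⊕ False = False
x3 ⊕ x5 = False ⊕ False = False
(x3 ⊕ x5) → x5 = False → False = True
(x1 ⊕ x5) ∨ ((x3 ⊕ x5) → x5) = False ∨ True = True
x1 ↔ ((x1 ⊕ x5) ∨ ((x3 ⊕ x5) → x5)) = False ↔ True = False
x5 → x3 = False → False = True
x1 ⊕ x3 = False ⊕ False = False
(x1 ⊕ x3) ∧ x1 = False ∧ False = False
(x5 → x3) → ((x1 ⊕ x3) ∧ x1) = True → False = False
x1 → ((x5 → x3) → ((x1 ⊕ x3) ∧ x1)) = False → False = True
(x1 → ((x5 → x3) → ((x1 ⊕ x3) ∧ x1))) ∧ x3 = True ∧ False = False
x3 ⊕ x1 = False ⊕ False = False
((x1 → ((x5 → x3) → ((x1 ⊕ x3) ∧ x1))) ∧ x3) → (x3 ⊕ x1) = False → False = True
x3 ↔ (((x1 → ((x5 → x3) → ((x1 ⊕ x3) ∧ x1))) ∧ x3) → (x3 ⊕ x1)) = False ↔ True = False
(x1 ↔ ((x1 ⊕ x5) ∨ ((x3 ⊕ x5) → x5))) ↔ (x3 ↔ (((x1 → ((x5 → x3) → ((x1 ⊕ x3) ∧ x1))) ∧ x3) → (x3 ⊕ x1))) = False ↔ False = True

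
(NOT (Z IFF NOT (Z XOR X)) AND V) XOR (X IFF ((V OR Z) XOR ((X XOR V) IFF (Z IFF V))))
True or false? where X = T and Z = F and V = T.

F

Z XOR X = F XOR T = T
NOT (Z XOR X) = NOT T = F
Z IFF NOT (Z XOR X) = F IFF F = T
NOT (Z IFF NOT (Z XOR X)) = NOT T = F
NOT (Z IFF NOT (Z XOR X)) AND V = F AND T = F
V OR Z = T OR F = T
X XOR V = T XOR T = F
Z IFF V = F IFF T = F
(X XOR V) IFF (Z IFF V) = F IFF F = T
(V OR Z) XOR ((X XOR V) IFF (Z IFF V)) = T XOR T = F
X IFF ((V OR Z) XOR ((X XOR V) IFF (Z IFF V))) = T IFF F = F
(NOT (Z IFF NOT (Z XOR X)) AND V) XOR (X IFF ((V OR Z) XOR ((X XOR V) IFF (Z IFF V)))) = F XOR F = F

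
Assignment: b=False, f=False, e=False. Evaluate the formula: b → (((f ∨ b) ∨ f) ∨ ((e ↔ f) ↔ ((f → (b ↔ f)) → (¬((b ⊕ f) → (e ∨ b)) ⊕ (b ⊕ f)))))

True

Substituting b=False, f=False, e=False:
f ∨ b = False ∨ False = False
(f ∨ b) ∨ f = False ∨ False = False
e ↔ f = False ↔ False = True
b ↔ f = False ↔ False = True
f → (b ↔ f) = False → True = True
b ⊕ f = False ⊕ False = False
e ∨ b = False ∨ False = False
(b ⊕ f) → (e ∨ b) = False → False = True
¬((b ⊕ f) → (e ∨ b)) = ¬True = False
b ⊕ f = False ⊕ False = False
¬((b ⊕ f) → (e ∨ b)) ⊕ (b ⊕ f) = False ⊕ False = False
(f → (b ↔ f)) → (¬((b ⊕ f) → (e ∨ b)) ⊕ (b ⊕ f)) = True → False = False
(e ↔ f) ↔ ((f → (b ↔ f)) → (¬((b ⊕ f) → (e ∨ b)) ⊕ (b ⊕ f))) = True ↔ False = False
((f ∨ b) ∨ f) ∨ ((e ↔ f) ↔ ((f → (b ↔ f)) → (¬((b ⊕ f) → (e ∨ b)) ⊕ (b ⊕ f)))) = False ∨ False = False
b → (((f ∨ b) ∨ f) ∨ ((e ↔ f) ↔ ((f → (b ↔ f)) → (¬((b ⊕ f) → (e ∨ b)) ⊕ (b ⊕ f))))) = False → False = True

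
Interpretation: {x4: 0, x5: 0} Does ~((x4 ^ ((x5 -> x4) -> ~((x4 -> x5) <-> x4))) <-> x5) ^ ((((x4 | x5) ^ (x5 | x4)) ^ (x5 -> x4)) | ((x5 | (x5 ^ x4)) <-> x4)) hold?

x5 -> x4 = 0 -> 0 = 1
x4 -> x5 = 0 -> 0 = 1
(x4 -> x5) <-> x4 = 1 <-> 0 = 0
~((x4 -> x5) <-> x4) = ~0 = 1
(x5 -> x4) -> ~((x4 -> x5) <-> x4) = 1 -> 1 = 1
x4 ^ ((x5 -> x4) -> ~((x4 -> x5) <-> x4)) = 0 ^ 1 = 1
(x4 ^ ((x5 -> x4) -> ~((x4 -> x5) <-> x4))) <-> x5 = 1 <-> 0 = 0
~((x4 ^ ((x5 -> x4) -> ~((x4 -> x5) <-> x4))) <-> x5) = ~0 = 1
x4 | x5 = 0 | 0 = 0
x5 | x4 = 0 | 0 = 0
(x4 | x5) ^ (x5 | x4) = 0 ^ 0 = 0
x5 -> x4 = 0 -> 0 = 1
((x4 | x5) ^ (x5 | x4)) ^ (x5 -> x4) = 0 ^ 1 = 1
x5 ^ x4 = 0 ^ 0 = 0
x5 | (x5 ^ x4) = 0 | 0 = 0
(x5 | (x5 ^ x4)) <-> x4 = 0 <-> 0 = 1
(((x4 | x5) ^ (x5 | x4)) ^ (x5 -> x4)) | ((x5 | (x5 ^ x4)) <-> x4) = 1 | 1 = 1
~((x4 ^ ((x5 -> x4) -> ~((x4 -> x5) <-> x4))) <-> x5) ^ ((((x4 | x5) ^ (x5 | x4)) ^ (x5 -> x4)) | ((x5 | (x5 ^ x4)) <-> x4)) = 1 ^ 1 = 0

0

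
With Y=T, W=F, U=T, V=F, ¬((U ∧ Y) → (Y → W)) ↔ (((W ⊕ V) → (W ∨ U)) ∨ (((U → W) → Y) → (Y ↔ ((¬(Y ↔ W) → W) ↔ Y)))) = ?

T

U ∧ Y = T ∧ T = T
Y → W = T → F = F
(U ∧ Y) → (Y → W) = T → F = F
¬((U ∧ Y) → (Y → W)) = ¬F = T
W ⊕ V = F ⊕ F = F
W ∨ U = F ∨ T = T
(W ⊕ V) → (W ∨ U) = F → T = T
U → W = T → F = F
(U → W) → Y = F → T = T
Y ↔ W = T ↔ F = F
¬(Y ↔ W) = ¬F = T
¬(Y ↔ W) → W = T → F = F
(¬(Y ↔ W) → W) ↔ Y = F ↔ T = F
Y ↔ ((¬(Y ↔ W) → W) ↔ Y) = T ↔ F = F
((U → W) → Y) → (Y ↔ ((¬(Y ↔ W) → W) ↔ Y)) = T → F = F
((W ⊕ V) → (W ∨ U)) ∨ (((U → W) → Y) → (Y ↔ ((¬(Y ↔ W) → W) ↔ Y))) = T ∨ F = T
¬((U ∧ Y) → (Y → W)) ↔ (((W ⊕ V) → (W ∨ U)) ∨ (((U → W) → Y) → (Y ↔ ((¬(Y ↔ W) → W) ↔ Y)))) = T ↔ T = T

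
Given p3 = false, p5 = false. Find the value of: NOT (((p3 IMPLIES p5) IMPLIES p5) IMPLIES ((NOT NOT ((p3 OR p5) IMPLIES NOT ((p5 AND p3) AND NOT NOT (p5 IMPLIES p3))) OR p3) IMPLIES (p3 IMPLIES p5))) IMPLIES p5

p3 IMPLIES p5 = false IMPLIES false = true
(p3 IMPLIES p5) IMPLIES p5 = true IMPLIES false = false
p3 OR p5 = false OR false = false
p5 AND p3 = false AND false = false
p5 IMPLIES p3 = false IMPLIES false = true
NOT (p5 IMPLIES p3) = NOT true = false
NOT NOT (p5 IMPLIES p3) = NOT false = true
(p5 AND p3) AND NOT NOT (p5 IMPLIES p3) = false AND true = false
NOT ((p5 AND p3) AND NOT NOT (p5 IMPLIES p3)) = NOT false = true
(p3 OR p5) IMPLIES NOT ((p5 AND p3) AND NOT NOT (p5 IMPLIES p3)) = false IMPLIES true = true
NOT ((p3 OR p5) IMPLIES NOT ((p5 AND p3) AND NOT NOT (p5 IMPLIES p3))) = NOT true = false
NOT NOT ((p3 OR p5) IMPLIES NOT ((p5 AND p3) AND NOT NOT (p5 IMPLIES p3))) = NOT false = true
NOT NOT ((p3 OR p5) IMPLIES NOT ((p5 AND p3) AND NOT NOT (p5 IMPLIES p3))) OR p3 = true OR false = true
p3 IMPLIES p5 = false IMPLIES false = true
(NOT NOT ((p3 OR p5) IMPLIES NOT ((p5 AND p3) AND NOT NOT (p5 IMPLIES p3))) OR p3) IMPLIES (p3 IMPLIES p5) = true IMPLIES true = true
((p3 IMPLIES p5) IMPLIES p5) IMPLIES ((NOT NOT ((p3 OR p5) IMPLIES NOT ((p5 AND p3) AND NOT NOT (p5 IMPLIES p3))) OR p3) IMPLIES (p3 IMPLIES p5)) = false IMPLIES true = true
NOT (((p3 IMPLIES p5) IMPLIES p5) IMPLIES ((NOT NOT ((p3 OR p5) IMPLIES NOT ((p5 AND p3) AND NOT NOT (p5 IMPLIES p3))) OR p3) IMPLIES (p3 IMPLIES p5))) = NOT true = false
NOT (((p3 IMPLIES p5) IMPLIES p5) IMPLIES ((NOT NOT ((p3 OR p5) IMPLIES NOT ((p5 AND p3) AND NOT NOT (p5 IMPLIES p3))) OR p3) IMPLIES (p3 IMPLIES p5))) IMPLIES p5 = false IMPLIES false = true

true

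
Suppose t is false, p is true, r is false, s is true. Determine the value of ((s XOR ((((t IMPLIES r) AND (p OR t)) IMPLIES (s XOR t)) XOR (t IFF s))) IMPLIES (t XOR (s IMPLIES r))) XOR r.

True

t IMPLIES r = False IMPLIES False = True
p OR t = True OR False = True
(t IMPLIES r) AND (p OR t) = True AND True = True
s XOR t = True XOR False = True
((t IMPLIES r) AND (p OR t)) IMPLIES (s XOR t) = True IMPLIES True = True
t IFF s = False IFF True = False
(((t IMPLIES r) AND (p OR t)) IMPLIES (s XOR t)) XOR (t IFF s) = True XOR False = True
s XOR ((((t IMPLIES r) AND (p OR t)) IMPLIES (s XOR t)) XOR (t IFF s)) = True XOR True = False
s IMPLIES r = True IMPLIES False = False
t XOR (s IMPLIES r) = False XOR False = False
(s XOR ((((t IMPLIES r) AND (p OR t)) IMPLIES (s XOR t)) XOR (t IFF s))) IMPLIES (t XOR (s IMPLIES r)) = False IMPLIES False = True
((s XOR ((((t IMPLIES r) AND (p OR t)) IMPLIES (s XOR t)) XOR (t IFF s))) IMPLIES (t XOR (s IMPLIES r))) XOR r = True XOR False = True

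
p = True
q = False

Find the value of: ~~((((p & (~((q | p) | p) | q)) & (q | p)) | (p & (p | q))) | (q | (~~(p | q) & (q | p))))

True

Substituting p=True, q=False:
q | p = False | True = True
(q | p) | p = True | True = True
~((q | p) | p) = ~True = False
~((q | p) | p) | q = False | False = False
p & (~((q | p) | p) | q) = True & False = False
q | p = False | True = True
(p & (~((q | p) | p) | q)) & (q | p) = False & True = False
p | q = True | False = True
p & (p | q) = True & True = True
((p & (~((q | p) | p) | q)) & (q | p)) | (p & (p | q)) = False | True = True
p | q = True | False = True
~(p | q) = ~True = False
~~(p | q) = ~False = True
q | p = False | True = True
~~(p | q) & (q | p) = True & True = True
q | (~~(p | q) & (q | p)) = False | True = True
(((p & (~((q | p) | p) | q)) & (q | p)) | (p & (p | q))) | (q | (~~(p | q) & (q | p))) = True | True = True
~((((p & (~((q | p) | p) | q)) & (q | p)) | (p & (p | q))) | (q | (~~(p | q) & (q | p)))) = ~True = False
~~((((p & (~((q | p) | p) | q)) & (q | p)) | (p & (p | q))) | (q | (~~(p | q) & (q | p)))) = ~False = True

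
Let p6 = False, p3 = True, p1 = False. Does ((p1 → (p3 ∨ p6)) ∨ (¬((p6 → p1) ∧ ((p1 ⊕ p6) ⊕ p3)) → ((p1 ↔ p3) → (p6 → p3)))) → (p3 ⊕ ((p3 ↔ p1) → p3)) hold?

p3 ∨ p6 = True ∨ False = True
p1 → (p3 ∨ p6) = False → True = True
p6 → p1 = False → False = True
p1 ⊕ p6 = False ⊕ False = False
(p1 ⊕ p6) ⊕ p3 = False ⊕ True = True
(p6 → p1) ∧ ((p1 ⊕ p6) ⊕ p3) = True ∧ True = True
¬((p6 → p1) ∧ ((p1 ⊕ p6) ⊕ p3)) = ¬True = False
p1 ↔ p3 = False ↔ True = False
p6 → p3 = False → True = True
(p1 ↔ p3) → (p6 → p3) = False → True = True
¬((p6 → p1) ∧ ((p1 ⊕ p6) ⊕ p3)) → ((p1 ↔ p3) → (p6 → p3)) = False → True = True
(p1 → (p3 ∨ p6)) ∨ (¬((p6 → p1) ∧ ((p1 ⊕ p6) ⊕ p3)) → ((p1 ↔ p3) → (p6 → p3))) = True ∨ True = True
p3 ↔ p1 = True ↔ False = False
(p3 ↔ p1) → p3 = False → True = True
p3 ⊕ ((p3 ↔ p1) → p3) = True ⊕ True = False
((p1 → (p3 ∨ p6)) ∨ (¬((p6 → p1) ∧ ((p1 ⊕ p6) ⊕ p3)) → ((p1 ↔ p3) → (p6 → p3)))) → (p3 ⊕ ((p3 ↔ p1) → p3)) = True → False = False

False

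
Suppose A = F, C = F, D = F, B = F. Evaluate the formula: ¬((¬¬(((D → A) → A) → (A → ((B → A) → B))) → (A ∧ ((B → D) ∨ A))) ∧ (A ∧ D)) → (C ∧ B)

F

Substituting A=F, C=F, D=F, B=F:
D → A = F → F = T
(D → A) → A = T → F = F
B → A = F → F = T
(B → A) → B = T → F = F
A → ((B → A) → B) = F → F = T
((D → A) → A) → (A → ((B → A) → B)) = F → T = T
¬(((D → A) → A) → (A → ((B → A) → B))) = ¬T = F
¬¬(((D → A) → A) → (A → ((B → A) → B))) = ¬F = T
B → D = F → F = T
(B → D) ∨ A = T ∨ F = T
A ∧ ((B → D) ∨ A) = F ∧ T = F
¬¬(((D → A) → A) → (A → ((B → A) → B))) → (A ∧ ((B → D) ∨ A)) = T → F = F
A ∧ D = F ∧ F = F
(¬¬(((D → A) → A) → (A → ((B → A) → B))) → (A ∧ ((B → D) ∨ A))) ∧ (A ∧ D) = F ∧ F = F
¬((¬¬(((D → A) → A) → (A → ((B → A) → B))) → (A ∧ ((B → D) ∨ A))) ∧ (A ∧ D)) = ¬F = T
C ∧ B = F ∧ F = F
¬((¬¬(((D → A) → A) → (A → ((B → A) → B))) → (A ∧ ((B → D) ∨ A))) ∧ (A ∧ D)) → (C ∧ B) = T → F = F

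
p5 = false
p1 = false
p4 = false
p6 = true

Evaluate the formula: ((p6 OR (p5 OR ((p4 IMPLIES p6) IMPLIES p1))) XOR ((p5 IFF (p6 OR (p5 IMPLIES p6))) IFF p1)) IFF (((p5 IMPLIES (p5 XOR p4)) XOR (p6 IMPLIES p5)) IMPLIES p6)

p4 IMPLIES p6 = false IMPLIES true = true
(p4 IMPLIES p6) IMPLIES p1 = true IMPLIES false = false
p5 OR ((p4 IMPLIES p6) IMPLIES p1) = false OR false = false
p6 OR (p5 OR ((p4 IMPLIES p6) IMPLIES p1)) = true OR false = true
p5 IMPLIES p6 = false IMPLIES true = true
p6 OR (p5 IMPLIES p6) = true OR true = true
p5 IFF (p6 OR (p5 IMPLIES p6)) = false IFF true = false
(p5 IFF (p6 OR (p5 IMPLIES p6))) IFF p1 = false IFF false = true
(p6 OR (p5 OR ((p4 IMPLIES p6) IMPLIES p1))) XOR ((p5 IFF (p6 OR (p5 IMPLIES p6))) IFF p1) = true XOR true = false
p5 XOR p4 = false XOR false = false
p5 IMPLIES (p5 XOR p4) = false IMPLIES false = true
p6 IMPLIES p5 = true IMPLIES false = false
(p5 IMPLIES (p5 XOR p4)) XOR (p6 IMPLIES p5) = true XOR false = true
((p5 IMPLIES (p5 XOR p4)) XOR (p6 IMPLIES p5)) IMPLIES p6 = true IMPLIES true = true
((p6 OR (p5 OR ((p4 IMPLIES p6) IMPLIES p1))) XOR ((p5 IFF (p6 OR (p5 IMPLIES p6))) IFF p1)) IFF (((p5 IMPLIES (p5 XOR p4)) XOR (p6 IMPLIES p5)) IMPLIES p6) = false IFF true = false

false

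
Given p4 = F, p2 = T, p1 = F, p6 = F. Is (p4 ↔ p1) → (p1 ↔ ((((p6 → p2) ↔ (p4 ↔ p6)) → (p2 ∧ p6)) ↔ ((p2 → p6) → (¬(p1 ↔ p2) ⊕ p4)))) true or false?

p4 ↔ p1 = F ↔ F = T
p6 → p2 = F → T = T
p4 ↔ p6 = F ↔ F = T
(p6 → p2) ↔ (p4 ↔ p6) = T ↔ T = T
p2 ∧ p6 = T ∧ F = F
((p6 → p2) ↔ (p4 ↔ p6)) → (p2 ∧ p6) = T → F = F
p2 → p6 = T → F = F
p1 ↔ p2 = F ↔ T = F
¬(p1 ↔ p2) = ¬F = T
¬(p1 ↔ p2) ⊕ p4 = T ⊕ F = T
(p2 → p6) → (¬(p1 ↔ p2) ⊕ p4) = F → T = T
(((p6 → p2) ↔ (p4 ↔ p6)) → (p2 ∧ p6)) ↔ ((p2 → p6) → (¬(p1 ↔ p2) ⊕ p4)) = F ↔ T = F
p1 ↔ ((((p6 → p2) ↔ (p4 ↔ p6)) → (p2 ∧ p6)) ↔ ((p2 → p6) → (¬(p1 ↔ p2) ⊕ p4))) = F ↔ F = T
(p4 ↔ p1) → (p1 ↔ ((((p6 → p2) ↔ (p4 ↔ p6)) → (p2 ∧ p6)) ↔ ((p2 → p6) → (¬(p1 ↔ p2) ⊕ p4)))) = T → T = T

T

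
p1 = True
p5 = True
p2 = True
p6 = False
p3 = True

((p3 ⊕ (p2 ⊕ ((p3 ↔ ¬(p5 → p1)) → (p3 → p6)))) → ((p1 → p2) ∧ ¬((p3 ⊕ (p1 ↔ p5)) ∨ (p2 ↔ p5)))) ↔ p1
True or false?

False

p5 → p1 = True → True = True
¬(p5 → p1) = ¬True = False
p3 ↔ ¬(p5 → p1) = True ↔ False = False
p3 → p6 = True → False = False
(p3 ↔ ¬(p5 → p1)) → (p3 → p6) = False → False = True
p2 ⊕ ((p3 ↔ ¬(p5 → p1)) → (p3 → p6)) = True ⊕ True = False
p3 ⊕ (p2 ⊕ ((p3 ↔ ¬(p5 → p1)) → (p3 → p6))) = True ⊕ False = True
p1 → p2 = True → True = True
p1 ↔ p5 = True ↔ True = True
p3 ⊕ (p1 ↔ p5) = True ⊕ True = False
p2 ↔ p5 = True ↔ True = True
(p3 ⊕ (p1 ↔ p5)) ∨ (p2 ↔ p5) = False ∨ True = True
¬((p3 ⊕ (p1 ↔ p5)) ∨ (p2 ↔ p5)) = ¬True = False
(p1 → p2) ∧ ¬((p3 ⊕ (p1 ↔ p5)) ∨ (p2 ↔ p5)) = True ∧ False = False
(p3 ⊕ (p2 ⊕ ((p3 ↔ ¬(p5 → p1)) → (p3 → p6)))) → ((p1 → p2) ∧ ¬((p3 ⊕ (p1 ↔ p5)) ∨ (p2 ↔ p5))) = True → False = False
((p3 ⊕ (p2 ⊕ ((p3 ↔ ¬(p5 → p1)) → (p3 → p6)))) → ((p1 → p2) ∧ ¬((p3 ⊕ (p1 ↔ p5)) ∨ (p2 ↔ p5)))) ↔ p1 = False ↔ True = False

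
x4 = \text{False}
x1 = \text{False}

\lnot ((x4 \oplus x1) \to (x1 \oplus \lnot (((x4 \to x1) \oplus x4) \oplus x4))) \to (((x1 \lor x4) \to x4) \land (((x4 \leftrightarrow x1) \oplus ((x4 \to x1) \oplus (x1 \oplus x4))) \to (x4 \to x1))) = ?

\text{True}

x4 \oplus x1 = \text{False} \oplus \text{False} = \text{False}
x4 \to x1 = \text{False} \to \text{False} = \text{True}
(x4 \to x1) \oplus x4 = \text{True} \oplus \text{False} = \text{True}
((x4 \to x1) \oplus x4) \oplus x4 = \text{True} \oplus \text{False} = \text{True}
\lnot (((x4 \to x1) \oplus x4) \oplus x4) = \lnot \text{True} = \text{False}
x1 \oplus \lnot (((x4 \to x1) \oplus x4) \oplus x4) = \text{False} \oplus \text{False} = \text{False}
(x4 \oplus x1) \to (x1 \oplus \lnot (((x4 \to x1) \oplus x4) \oplus x4)) = \text{False} \to \text{False} = \text{True}
\lnot ((x4 \oplus x1) \to (x1 \oplus \lnot (((x4 \to x1) \oplus x4) \oplus x4))) = \lnot \text{True} = \text{False}
x1 \lor x4 = \text{False} \lor \text{False} = \text{False}
(x1 \lor x4) \to x4 = \text{False} \to \text{False} = \text{True}
x4 \leftrightarrow x1 = \text{False} \leftrightarrow \text{False} = \text{True}
x4 \to x1 = \text{False} \to \text{False} = \text{True}
x1 \oplus x4 = \text{False} \oplus \text{False} = \text{False}
(x4 \to x1) \oplus (x1 \oplus x4) = \text{True} \oplus \text{False} = \text{True}
(x4 \leftrightarrow x1) \oplus ((x4 \to x1) \oplus (x1 \oplus x4)) = \text{True} \oplus \text{True} = \text{False}
x4 \to x1 = \text{False} \to \text{False} = \text{True}
((x4 \leftrightarrow x1) \oplus ((x4 \to x1) \oplus (x1 \oplus x4))) \to (x4 \to x1) = \text{False} \to \text{True} = \text{True}
((x1 \lor x4) \to x4) \land (((x4 \leftrightarrow x1) \oplus ((x4 \to x1) \oplus (x1 \oplus x4))) \to (x4 \to x1)) = \text{True} \land \text{True} = \text{True}
\lnot ((x4 \oplus x1) \to (x1 \oplus \lnot (((x4 \to x1) \oplus x4) \oplus x4))) \to (((x1 \lor x4) \to x4) \land (((x4 \leftrightarrow x1) \oplus ((x4 \to x1) \oplus (x1 \oplus x4))) \to (x4 \to x1))) = \text{False} \to \text{True} = \text{True}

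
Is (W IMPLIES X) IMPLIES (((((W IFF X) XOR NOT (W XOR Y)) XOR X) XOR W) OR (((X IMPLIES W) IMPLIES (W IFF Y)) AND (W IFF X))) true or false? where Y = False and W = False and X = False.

Substituting Y=False, W=False, X=False:
W IMPLIES X = False IMPLIES False = True
W IFF X = False IFF False = True
W XOR Y = False XOR False = False
NOT (W XOR Y) = NOT False = True
(W IFF X) XOR NOT (W XOR Y) = True XOR True = False
((W IFF X) XOR NOT (W XOR Y)) XOR X = False XOR False = False
(((W IFF X) XOR NOT (W XOR Y)) XOR X) XOR W = False XOR False = False
X IMPLIES W = False IMPLIES False = True
W IFF Y = False IFF False = True
(X IMPLIES W) IMPLIES (W IFF Y) = True IMPLIES True = True
W IFF X = False IFF False = True
((X IMPLIES W) IMPLIES (W IFF Y)) AND (W IFF X) = True AND True = True
((((W IFF X) XOR NOT (W XOR Y)) XOR X) XOR W) OR (((X IMPLIES W) IMPLIES (W IFF Y)) AND (W IFF X)) = False OR True = True
(W IMPLIES X) IMPLIES (((((W IFF X) XOR NOT (W XOR Y)) XOR X) XOR W) OR (((X IMPLIES W) IMPLIES (W IFF Y)) AND (W IFF X))) = True IMPLIES True = True

True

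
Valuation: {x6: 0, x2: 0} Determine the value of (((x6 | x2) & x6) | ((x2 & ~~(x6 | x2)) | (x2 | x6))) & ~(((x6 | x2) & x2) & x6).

0

x6 | x2 = 0 | 0 = 0
(x6 | x2) & x6 = 0 & 0 = 0
x6 | x2 = 0 | 0 = 0
~(x6 | x2) = ~0 = 1
~~(x6 | x2) = ~1 = 0
x2 & ~~(x6 | x2) = 0 & 0 = 0
x2 | x6 = 0 | 0 = 0
(x2 & ~~(x6 | x2)) | (x2 | x6) = 0 | 0 = 0
((x6 | x2) & x6) | ((x2 & ~~(x6 | x2)) | (x2 | x6)) = 0 | 0 = 0
x6 | x2 = 0 | 0 = 0
(x6 | x2) & x2 = 0 & 0 = 0
((x6 | x2) & x2) & x6 = 0 & 0 = 0
~(((x6 | x2) & x2) & x6) = ~0 = 1
(((x6 | x2) & x6) | ((x2 & ~~(x6 | x2)) | (x2 | x6))) & ~(((x6 | x2) & x2) & x6) = 0 & 1 = 0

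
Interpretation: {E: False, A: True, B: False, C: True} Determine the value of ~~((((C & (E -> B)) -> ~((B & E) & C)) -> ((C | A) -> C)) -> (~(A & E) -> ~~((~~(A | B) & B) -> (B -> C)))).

Substituting E=False, A=True, B=False, C=True:
E -> B = False -> False = True
C & (E -> B) = True & True = True
B & E = False & False = False
(B & E) & C = False & True = False
~((B & E) & C) = ~False = True
(C & (E -> B)) -> ~((B & E) & C) = True -> True = True
C | A = True | True = True
(C | A) -> C = True -> True = True
((C & (E -> B)) -> ~((B & E) & C)) -> ((C | A) -> C) = True -> True = True
A & E = True & False = False
~(A & E) = ~False = True
A | B = True | False = True
~(A | B) = ~True = False
~~(A | B) = ~False = True
~~(A | B) & B = True & False = False
B -> C = False -> True = True
(~~(A | B) & B) -> (B -> C) = False -> True = True
~((~~(A | B) & B) -> (B -> C)) = ~True = False
~~((~~(A | B) & B) -> (B -> C)) = ~False = True
~(A & E) -> ~~((~~(A | B) & B) -> (B -> C)) = True -> True = True
(((C & (E -> B)) -> ~((B & E) & C)) -> ((C | A) -> C)) -> (~(A & E) -> ~~((~~(A | B) & B) -> (B -> C))) = True -> True = True
~((((C & (E -> B)) -> ~((B & E) & C)) -> ((C | A) -> C)) -> (~(A & E) -> ~~((~~(A | B) & B) -> (B -> C)))) = ~True = False
~~((((C & (E -> B)) -> ~((B & E) & C)) -> ((C | A) -> C)) -> (~(A & E) -> ~~((~~(A | B) & B) -> (B -> C)))) = ~False = True

True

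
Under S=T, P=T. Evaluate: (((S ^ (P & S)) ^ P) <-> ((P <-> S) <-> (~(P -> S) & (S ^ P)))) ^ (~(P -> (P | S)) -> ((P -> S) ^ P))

T

P & S = T & T = T
S ^ (P & S) = T ^ T = F
(S ^ (P & S)) ^ P = F ^ T = T
P <-> S = T <-> T = T
P -> S = T -> T = T
~(P -> S) = ~T = F
S ^ P = T ^ T = F
~(P -> S) & (S ^ P) = F & F = F
(P <-> S) <-> (~(P -> S) & (S ^ P)) = T <-> F = F
((S ^ (P & S)) ^ P) <-> ((P <-> S) <-> (~(P -> S) & (S ^ P))) = T <-> F = F
P | S = T | T = T
P -> (P | S) = T -> T = T
~(P -> (P | S)) = ~T = F
P -> S = T -> T = T
(P -> S) ^ P = T ^ T = F
~(P -> (P | S)) -> ((P -> S) ^ P) = F -> F = T
(((S ^ (P & S)) ^ P) <-> ((P <-> S) <-> (~(P -> S) & (S ^ P)))) ^ (~(P -> (P | S)) -> ((P -> S) ^ P)) = F ^ T = T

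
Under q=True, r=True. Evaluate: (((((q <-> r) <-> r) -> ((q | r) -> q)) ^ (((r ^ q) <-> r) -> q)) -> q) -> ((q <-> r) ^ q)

False

q <-> r = True <-> True = True
(q <-> r) <-> r = True <-> True = True
q | r = True | True = True
(q | r) -> q = True -> True = True
((q <-> r) <-> r) -> ((q | r) -> q) = True -> True = True
r ^ q = True ^ True = False
(r ^ q) <-> r = False <-> True = False
((r ^ q) <-> r) -> q = False -> True = True
(((q <-> r) <-> r) -> ((q | r) -> q)) ^ (((r ^ q) <-> r) -> q) = True ^ True = False
((((q <-> r) <-> r) -> ((q | r) -> q)) ^ (((r ^ q) <-> r) -> q)) -> q = False -> True = True
q <-> r = True <-> True = True
(q <-> r) ^ q = True ^ True = False
(((((q <-> r) <-> r) -> ((q | r) -> q)) ^ (((r ^ q) <-> r) -> q)) -> q) -> ((q <-> r) ^ q) = True -> False = False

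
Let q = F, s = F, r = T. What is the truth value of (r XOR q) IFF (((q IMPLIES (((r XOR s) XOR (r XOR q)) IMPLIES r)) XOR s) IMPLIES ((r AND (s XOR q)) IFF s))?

r XOR q = T XOR F = T
r XOR s = T XOR F = T
r XOR q = T XOR F = T
(r XOR s) XOR (r XOR q) = T XOR T = F
((r XOR s) XOR (r XOR q)) IMPLIES r = F IMPLIES T = T
q IMPLIES (((r XOR s) XOR (r XOR q)) IMPLIES r) = F IMPLIES T = T
(q IMPLIES (((r XOR s) XOR (r XOR q)) IMPLIES r)) XOR s = T XOR F = T
s XOR q = F XOR F = F
r AND (s XOR q) = T AND F = F
(r AND (s XOR q)) IFF s = F IFF F = T
((q IMPLIES (((r XOR s) XOR (r XOR q)) IMPLIES r)) XOR s) IMPLIES ((r AND (s XOR q)) IFF s) = T IMPLIES T = T
(r XOR q) IFF (((q IMPLIES (((r XOR s) XOR (r XOR q)) IMPLIES r)) XOR s) IMPLIES ((r AND (s XOR q)) IFF s)) = T IFF T = T

T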